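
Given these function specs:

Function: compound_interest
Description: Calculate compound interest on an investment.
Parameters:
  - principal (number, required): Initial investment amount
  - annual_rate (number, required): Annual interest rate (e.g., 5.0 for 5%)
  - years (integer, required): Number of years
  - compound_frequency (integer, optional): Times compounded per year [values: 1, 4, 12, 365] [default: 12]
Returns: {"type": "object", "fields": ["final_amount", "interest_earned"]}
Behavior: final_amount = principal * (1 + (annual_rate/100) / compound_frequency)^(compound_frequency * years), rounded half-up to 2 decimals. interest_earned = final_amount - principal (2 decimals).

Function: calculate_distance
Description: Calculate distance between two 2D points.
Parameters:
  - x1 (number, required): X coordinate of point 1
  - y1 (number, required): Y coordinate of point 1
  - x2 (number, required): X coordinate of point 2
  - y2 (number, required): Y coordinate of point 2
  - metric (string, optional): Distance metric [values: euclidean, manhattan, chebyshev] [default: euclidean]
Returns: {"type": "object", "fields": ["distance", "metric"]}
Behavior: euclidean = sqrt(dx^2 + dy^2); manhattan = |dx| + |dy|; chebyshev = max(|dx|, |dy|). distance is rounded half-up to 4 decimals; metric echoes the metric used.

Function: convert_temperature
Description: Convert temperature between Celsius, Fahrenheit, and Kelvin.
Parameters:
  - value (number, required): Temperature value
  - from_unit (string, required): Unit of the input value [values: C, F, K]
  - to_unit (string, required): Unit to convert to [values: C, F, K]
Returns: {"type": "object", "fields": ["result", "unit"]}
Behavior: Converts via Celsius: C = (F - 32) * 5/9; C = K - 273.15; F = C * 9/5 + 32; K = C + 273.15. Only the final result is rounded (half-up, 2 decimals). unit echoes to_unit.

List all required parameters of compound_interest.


Parameters of compound_interest and their required/optional flag:
  principal: required
  annual_rate: required
  years: required
  compound_frequency: optional
annual_rate, principal, years


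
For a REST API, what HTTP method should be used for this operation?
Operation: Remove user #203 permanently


GET = read, POST = create, PUT = update/replace, DELETE = remove
This operation is a removal.
DELETE


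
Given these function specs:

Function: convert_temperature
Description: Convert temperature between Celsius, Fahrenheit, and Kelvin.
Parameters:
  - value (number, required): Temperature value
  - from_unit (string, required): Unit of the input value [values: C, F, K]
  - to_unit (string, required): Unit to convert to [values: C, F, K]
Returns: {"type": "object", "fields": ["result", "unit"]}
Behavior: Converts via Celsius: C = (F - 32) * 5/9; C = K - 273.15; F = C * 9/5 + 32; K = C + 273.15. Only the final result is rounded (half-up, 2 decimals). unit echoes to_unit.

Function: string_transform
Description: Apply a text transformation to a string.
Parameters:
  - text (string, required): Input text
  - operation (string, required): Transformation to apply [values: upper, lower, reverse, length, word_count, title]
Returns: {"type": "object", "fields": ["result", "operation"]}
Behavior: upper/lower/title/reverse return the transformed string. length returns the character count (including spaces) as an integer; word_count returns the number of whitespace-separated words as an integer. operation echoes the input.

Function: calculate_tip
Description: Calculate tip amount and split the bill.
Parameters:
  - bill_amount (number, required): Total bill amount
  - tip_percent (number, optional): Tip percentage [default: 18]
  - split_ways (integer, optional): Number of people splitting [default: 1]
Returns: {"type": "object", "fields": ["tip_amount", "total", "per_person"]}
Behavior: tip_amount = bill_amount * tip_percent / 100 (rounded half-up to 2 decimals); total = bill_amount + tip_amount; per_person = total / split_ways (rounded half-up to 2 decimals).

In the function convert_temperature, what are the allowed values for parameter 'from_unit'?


The convert_temperature spec declares:
  - from_unit (string, required): Unit of the input value [values: C, F, K]
Allowed values:
C, F, K


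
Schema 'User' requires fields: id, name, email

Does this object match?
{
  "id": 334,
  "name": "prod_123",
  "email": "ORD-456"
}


Checking required fields... All present.
Valid - all required fields present


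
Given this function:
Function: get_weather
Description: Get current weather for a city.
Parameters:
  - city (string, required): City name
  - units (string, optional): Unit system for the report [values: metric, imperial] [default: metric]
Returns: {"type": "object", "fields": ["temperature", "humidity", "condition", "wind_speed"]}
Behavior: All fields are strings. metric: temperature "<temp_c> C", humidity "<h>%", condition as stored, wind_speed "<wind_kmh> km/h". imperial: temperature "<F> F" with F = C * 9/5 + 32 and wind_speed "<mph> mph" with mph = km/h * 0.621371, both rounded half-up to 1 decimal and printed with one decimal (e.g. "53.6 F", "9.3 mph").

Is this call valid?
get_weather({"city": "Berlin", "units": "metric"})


Checking all required parameters present and types match... All valid.
Valid


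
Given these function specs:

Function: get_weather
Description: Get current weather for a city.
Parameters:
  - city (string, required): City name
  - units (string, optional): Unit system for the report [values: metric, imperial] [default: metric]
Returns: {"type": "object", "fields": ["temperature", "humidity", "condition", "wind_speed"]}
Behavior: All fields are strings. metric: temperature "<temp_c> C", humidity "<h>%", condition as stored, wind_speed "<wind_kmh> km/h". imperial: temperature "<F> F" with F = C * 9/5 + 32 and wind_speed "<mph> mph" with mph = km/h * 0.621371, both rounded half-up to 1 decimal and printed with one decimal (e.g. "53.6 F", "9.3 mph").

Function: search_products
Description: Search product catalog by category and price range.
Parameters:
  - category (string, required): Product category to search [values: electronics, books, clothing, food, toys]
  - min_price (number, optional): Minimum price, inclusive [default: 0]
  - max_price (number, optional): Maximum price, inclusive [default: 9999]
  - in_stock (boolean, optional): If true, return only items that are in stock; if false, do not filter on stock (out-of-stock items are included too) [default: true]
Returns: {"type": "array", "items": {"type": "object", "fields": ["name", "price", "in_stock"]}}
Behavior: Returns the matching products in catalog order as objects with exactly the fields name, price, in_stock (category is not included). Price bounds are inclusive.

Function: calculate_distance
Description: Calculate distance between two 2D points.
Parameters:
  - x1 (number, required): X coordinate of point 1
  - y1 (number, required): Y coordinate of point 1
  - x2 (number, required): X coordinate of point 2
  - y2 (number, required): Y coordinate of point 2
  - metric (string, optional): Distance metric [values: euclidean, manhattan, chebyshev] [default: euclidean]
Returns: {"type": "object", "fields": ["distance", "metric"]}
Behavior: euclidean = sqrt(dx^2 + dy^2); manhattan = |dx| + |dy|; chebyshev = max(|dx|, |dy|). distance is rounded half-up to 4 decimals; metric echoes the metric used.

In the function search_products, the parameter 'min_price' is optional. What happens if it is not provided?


The search_products spec declares:
  - min_price (number, optional): Minimum price, inclusive [default: 0]
It defaults to 0


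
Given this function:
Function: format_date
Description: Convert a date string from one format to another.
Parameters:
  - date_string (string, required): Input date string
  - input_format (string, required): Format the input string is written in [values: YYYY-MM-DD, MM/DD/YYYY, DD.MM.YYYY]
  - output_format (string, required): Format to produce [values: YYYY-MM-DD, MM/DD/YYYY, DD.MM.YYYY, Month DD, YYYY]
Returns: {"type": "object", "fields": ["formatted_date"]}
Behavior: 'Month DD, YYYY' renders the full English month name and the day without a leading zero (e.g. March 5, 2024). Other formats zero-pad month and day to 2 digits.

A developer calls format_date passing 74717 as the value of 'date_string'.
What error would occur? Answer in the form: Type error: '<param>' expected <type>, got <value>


Spec: 'date_string' is declared as string; 74717 is an integer.
Type error: 'date_string' expected string, got 74717


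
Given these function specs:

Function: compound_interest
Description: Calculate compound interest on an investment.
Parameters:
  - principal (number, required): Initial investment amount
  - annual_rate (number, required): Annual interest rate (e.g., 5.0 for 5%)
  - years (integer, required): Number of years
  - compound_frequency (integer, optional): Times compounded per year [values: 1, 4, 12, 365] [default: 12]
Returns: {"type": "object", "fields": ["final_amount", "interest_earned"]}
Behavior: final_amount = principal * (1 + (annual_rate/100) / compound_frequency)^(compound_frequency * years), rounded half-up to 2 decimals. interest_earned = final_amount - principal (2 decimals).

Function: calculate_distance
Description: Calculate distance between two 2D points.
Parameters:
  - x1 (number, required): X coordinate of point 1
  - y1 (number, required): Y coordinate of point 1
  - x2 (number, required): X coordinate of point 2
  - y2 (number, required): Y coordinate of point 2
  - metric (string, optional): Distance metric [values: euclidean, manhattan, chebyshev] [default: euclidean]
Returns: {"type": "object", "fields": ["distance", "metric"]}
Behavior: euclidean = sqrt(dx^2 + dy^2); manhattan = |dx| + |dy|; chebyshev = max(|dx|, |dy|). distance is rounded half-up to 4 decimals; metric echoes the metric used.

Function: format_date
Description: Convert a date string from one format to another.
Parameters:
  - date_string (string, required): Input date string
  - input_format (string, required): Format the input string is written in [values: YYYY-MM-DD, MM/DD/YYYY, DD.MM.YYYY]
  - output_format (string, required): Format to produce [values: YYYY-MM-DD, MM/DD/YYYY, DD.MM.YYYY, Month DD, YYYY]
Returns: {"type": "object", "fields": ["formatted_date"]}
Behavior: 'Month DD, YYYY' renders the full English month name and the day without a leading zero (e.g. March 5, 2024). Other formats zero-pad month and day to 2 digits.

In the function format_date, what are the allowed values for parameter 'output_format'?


The format_date spec declares:
  - output_format (string, required): Format to produce [values: YYYY-MM-DD, MM/DD/YYYY, DD.MM.YYYY, Month DD, YYYY]
Allowed values:
YYYY-MM-DD, MM/DD/YYYY, DD.MM.YYYY, Month DD, YYYY


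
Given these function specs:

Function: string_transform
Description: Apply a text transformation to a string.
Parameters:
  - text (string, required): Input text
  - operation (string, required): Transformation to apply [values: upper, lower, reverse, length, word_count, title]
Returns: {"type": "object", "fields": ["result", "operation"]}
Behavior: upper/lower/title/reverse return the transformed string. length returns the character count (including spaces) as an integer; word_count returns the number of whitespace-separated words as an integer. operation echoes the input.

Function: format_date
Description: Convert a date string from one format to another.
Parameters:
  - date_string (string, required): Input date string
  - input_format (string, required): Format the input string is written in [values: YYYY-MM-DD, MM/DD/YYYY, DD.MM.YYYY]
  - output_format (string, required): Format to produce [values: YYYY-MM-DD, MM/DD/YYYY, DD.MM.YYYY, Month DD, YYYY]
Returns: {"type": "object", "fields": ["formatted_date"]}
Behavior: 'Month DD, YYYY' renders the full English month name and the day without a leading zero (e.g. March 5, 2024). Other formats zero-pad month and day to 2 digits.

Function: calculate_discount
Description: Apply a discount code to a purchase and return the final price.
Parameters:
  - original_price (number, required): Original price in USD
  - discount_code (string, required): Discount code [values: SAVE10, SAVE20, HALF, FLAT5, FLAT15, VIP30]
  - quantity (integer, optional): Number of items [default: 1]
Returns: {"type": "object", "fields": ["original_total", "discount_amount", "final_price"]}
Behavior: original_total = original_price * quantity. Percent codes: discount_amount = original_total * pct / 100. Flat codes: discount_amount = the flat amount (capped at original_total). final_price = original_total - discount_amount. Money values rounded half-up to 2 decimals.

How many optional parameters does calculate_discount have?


Parameters of calculate_discount: original_price (required), discount_code (required), quantity (optional)
Optional count:
1


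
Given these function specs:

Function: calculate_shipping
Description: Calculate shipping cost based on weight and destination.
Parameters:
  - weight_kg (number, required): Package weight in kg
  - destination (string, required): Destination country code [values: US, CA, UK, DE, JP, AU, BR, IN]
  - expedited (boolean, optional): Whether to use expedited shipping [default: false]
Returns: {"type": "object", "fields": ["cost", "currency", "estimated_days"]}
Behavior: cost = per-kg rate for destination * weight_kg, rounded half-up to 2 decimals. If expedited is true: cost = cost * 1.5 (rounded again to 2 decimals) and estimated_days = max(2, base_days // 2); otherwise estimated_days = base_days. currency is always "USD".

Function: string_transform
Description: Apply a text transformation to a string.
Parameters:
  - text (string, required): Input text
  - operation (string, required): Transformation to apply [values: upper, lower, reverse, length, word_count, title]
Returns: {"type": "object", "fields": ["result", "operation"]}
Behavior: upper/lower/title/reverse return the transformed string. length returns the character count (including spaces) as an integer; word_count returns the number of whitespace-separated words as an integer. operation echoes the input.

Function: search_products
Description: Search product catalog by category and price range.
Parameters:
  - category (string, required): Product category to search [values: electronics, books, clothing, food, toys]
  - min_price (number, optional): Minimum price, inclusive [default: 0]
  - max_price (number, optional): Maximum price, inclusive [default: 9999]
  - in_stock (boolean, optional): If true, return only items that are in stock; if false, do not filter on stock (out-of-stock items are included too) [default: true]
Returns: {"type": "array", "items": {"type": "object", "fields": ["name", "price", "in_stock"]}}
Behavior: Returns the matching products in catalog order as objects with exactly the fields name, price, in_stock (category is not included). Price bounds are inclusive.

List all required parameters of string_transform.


Parameters of string_transform and their required/optional flag:
  text: required
  operation: required
operation, text


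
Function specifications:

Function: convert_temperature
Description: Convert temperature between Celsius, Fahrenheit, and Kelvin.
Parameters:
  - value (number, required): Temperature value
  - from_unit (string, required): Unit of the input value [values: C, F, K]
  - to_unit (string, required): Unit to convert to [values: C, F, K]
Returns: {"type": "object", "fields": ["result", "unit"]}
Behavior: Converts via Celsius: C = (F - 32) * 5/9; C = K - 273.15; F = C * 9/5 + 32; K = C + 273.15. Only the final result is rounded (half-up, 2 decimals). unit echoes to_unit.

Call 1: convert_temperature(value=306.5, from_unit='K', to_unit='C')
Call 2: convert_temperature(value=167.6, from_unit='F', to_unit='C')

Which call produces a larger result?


Call 1:
  To C: 306.5 - 273.15 = 33.35
  Target is C: 33.35
  Round to 2 decimals: 33.35
  -> 33.35 C
Call 2:
  To C: (167.6 - 32) * 5/9 = 75.333333
  Target is C: 75.333333
  Round to 2 decimals: 75.33
  -> 75.33 C
Call 2 (75.33 C)


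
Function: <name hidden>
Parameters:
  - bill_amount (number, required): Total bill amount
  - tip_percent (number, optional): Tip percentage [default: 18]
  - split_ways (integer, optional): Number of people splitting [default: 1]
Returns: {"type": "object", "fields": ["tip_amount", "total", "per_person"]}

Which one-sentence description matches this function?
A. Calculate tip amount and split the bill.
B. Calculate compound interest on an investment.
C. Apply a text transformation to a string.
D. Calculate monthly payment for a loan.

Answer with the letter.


Parameters bill_amount, tip_percent, split_ways and return ["tip_amount", "total", "per_person"] fit: Calculate tip amount and split the bill.
A


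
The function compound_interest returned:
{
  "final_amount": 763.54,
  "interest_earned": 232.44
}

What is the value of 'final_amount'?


763.54


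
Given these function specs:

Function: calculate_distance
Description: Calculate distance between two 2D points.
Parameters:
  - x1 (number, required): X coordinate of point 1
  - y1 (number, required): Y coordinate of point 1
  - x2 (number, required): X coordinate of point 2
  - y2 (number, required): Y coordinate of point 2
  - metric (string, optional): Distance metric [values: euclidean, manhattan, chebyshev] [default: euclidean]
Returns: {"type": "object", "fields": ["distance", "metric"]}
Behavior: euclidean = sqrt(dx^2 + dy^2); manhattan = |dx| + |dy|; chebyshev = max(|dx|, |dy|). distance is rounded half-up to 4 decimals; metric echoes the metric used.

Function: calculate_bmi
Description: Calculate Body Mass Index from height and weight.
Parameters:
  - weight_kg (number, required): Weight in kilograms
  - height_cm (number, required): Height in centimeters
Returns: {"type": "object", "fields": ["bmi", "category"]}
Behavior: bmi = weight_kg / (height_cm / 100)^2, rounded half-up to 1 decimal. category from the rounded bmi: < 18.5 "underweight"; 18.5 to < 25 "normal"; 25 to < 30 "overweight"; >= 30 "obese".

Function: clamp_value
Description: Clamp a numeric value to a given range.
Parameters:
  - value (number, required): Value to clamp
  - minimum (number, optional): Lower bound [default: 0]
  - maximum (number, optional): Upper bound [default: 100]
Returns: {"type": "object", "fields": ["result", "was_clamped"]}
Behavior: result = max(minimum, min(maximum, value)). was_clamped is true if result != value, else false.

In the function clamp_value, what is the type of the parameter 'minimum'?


The clamp_value spec declares:
  - minimum (number, optional): Lower bound [default: 0]
Type:
number


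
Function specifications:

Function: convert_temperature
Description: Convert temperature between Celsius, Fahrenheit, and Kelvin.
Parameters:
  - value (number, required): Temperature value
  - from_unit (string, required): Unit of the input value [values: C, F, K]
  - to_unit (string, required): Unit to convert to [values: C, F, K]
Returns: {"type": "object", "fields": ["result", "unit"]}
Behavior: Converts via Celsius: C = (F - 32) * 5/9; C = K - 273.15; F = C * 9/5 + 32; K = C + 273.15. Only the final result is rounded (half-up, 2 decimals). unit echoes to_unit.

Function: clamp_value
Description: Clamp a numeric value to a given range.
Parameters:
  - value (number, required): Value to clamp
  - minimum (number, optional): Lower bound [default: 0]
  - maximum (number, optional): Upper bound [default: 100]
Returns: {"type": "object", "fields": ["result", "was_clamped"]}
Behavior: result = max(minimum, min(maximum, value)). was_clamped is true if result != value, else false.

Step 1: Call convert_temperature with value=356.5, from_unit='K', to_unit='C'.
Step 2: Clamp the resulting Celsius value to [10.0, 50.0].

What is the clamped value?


Step 1: convert_temperature(value=356.5, from_unit=K, to_unit=C)
  To C: 356.5 - 273.15 = 83.35
  Target is C: 83.35
  Round to 2 decimals: 83.35
  -> result = 83.35 C
Step 2: clamp_value(value=83.35, minimum=10.0, maximum=50.0)
  result = max(10.0, min(50.0, 83.35)) = max(10.0, 50.0) = 50.0
  was_clamped = (50.0 != 83.35) = true
  -> result = 50.0
50.0


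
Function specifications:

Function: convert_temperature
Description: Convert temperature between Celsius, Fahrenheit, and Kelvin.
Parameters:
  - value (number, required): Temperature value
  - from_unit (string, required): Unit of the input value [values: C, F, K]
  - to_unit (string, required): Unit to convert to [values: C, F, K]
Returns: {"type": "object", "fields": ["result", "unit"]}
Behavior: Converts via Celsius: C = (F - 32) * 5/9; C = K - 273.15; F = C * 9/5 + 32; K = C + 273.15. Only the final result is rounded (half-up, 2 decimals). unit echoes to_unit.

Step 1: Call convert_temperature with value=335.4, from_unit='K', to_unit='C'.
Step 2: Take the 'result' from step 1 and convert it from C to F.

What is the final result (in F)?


Step 1: convert_temperature(value=335.4, from_unit=K, to_unit=C)
  To C: 335.4 - 273.15 = 62.25
  Target is C: 62.25
  Round to 2 decimals: 62.25
  -> result = 62.25 C
Step 2: convert_temperature(value=62.25, from_unit=C, to_unit=F)
  Input already in C: 62.25
  To F: 62.25 * 9/5 + 32 = 144.05
  Round to 2 decimals: 144.05
  -> result = 144.05 F
144.05 F


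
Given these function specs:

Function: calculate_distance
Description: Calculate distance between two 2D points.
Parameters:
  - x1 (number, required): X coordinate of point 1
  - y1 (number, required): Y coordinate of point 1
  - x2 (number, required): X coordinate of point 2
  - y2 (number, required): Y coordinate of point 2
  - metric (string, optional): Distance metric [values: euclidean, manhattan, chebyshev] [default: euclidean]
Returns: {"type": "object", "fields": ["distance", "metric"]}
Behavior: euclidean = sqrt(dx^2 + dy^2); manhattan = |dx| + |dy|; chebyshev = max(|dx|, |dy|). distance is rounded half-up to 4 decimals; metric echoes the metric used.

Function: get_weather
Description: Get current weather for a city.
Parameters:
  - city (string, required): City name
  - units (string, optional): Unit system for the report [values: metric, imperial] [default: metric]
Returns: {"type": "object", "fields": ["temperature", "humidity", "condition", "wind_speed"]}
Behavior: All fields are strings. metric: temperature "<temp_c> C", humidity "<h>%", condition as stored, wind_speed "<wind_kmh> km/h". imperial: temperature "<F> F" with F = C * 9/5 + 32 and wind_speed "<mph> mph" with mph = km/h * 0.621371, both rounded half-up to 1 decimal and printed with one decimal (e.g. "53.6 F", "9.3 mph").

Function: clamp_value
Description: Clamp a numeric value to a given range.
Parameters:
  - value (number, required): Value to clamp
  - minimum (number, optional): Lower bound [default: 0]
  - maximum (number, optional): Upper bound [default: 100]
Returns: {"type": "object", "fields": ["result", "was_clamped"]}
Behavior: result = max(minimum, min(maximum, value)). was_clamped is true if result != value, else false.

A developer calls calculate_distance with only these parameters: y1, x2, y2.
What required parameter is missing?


Required parameters: x1, y1, x2, y2
Provided: y1, x2, y2
Missing: x1
x1


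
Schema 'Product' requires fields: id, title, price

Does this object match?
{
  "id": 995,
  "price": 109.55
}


Checking required fields...
Missing: title
Invalid - missing required field 'title'


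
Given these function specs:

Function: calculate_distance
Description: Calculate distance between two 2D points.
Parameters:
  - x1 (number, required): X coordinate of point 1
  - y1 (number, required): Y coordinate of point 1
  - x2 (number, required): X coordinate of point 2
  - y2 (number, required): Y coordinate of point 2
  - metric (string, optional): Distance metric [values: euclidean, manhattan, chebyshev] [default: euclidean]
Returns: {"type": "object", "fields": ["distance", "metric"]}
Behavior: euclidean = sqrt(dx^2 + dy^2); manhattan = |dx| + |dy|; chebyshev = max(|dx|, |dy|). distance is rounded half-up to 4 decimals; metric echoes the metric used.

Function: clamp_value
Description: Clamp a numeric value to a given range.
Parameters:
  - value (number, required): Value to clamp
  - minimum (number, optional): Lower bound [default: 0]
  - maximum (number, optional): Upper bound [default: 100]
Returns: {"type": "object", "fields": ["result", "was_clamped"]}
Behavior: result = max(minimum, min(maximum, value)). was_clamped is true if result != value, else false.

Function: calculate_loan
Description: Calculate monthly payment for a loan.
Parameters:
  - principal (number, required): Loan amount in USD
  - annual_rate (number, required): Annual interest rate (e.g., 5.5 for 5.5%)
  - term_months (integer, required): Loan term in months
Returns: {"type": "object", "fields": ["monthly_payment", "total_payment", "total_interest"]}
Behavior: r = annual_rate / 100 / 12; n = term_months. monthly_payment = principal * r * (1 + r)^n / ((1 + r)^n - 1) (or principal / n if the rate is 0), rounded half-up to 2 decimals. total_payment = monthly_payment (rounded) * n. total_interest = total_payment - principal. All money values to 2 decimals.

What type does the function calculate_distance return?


The calculate_distance spec declares Returns: {"type": "object", "fields": ["distance", "metric"]}
Type:
object


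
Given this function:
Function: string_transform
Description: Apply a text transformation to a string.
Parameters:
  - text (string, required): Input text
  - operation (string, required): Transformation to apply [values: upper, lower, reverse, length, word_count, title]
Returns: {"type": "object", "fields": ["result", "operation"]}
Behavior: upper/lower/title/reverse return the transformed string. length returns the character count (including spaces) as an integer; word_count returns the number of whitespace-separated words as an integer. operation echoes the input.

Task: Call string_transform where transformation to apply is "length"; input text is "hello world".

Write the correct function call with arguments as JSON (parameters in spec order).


Mapping each described value to its parameter name:
  'Transformation to apply' -> operation = "length"
  'Input text' -> text = "hello world"
string_transform({"text": "hello world", "operation": "length"})


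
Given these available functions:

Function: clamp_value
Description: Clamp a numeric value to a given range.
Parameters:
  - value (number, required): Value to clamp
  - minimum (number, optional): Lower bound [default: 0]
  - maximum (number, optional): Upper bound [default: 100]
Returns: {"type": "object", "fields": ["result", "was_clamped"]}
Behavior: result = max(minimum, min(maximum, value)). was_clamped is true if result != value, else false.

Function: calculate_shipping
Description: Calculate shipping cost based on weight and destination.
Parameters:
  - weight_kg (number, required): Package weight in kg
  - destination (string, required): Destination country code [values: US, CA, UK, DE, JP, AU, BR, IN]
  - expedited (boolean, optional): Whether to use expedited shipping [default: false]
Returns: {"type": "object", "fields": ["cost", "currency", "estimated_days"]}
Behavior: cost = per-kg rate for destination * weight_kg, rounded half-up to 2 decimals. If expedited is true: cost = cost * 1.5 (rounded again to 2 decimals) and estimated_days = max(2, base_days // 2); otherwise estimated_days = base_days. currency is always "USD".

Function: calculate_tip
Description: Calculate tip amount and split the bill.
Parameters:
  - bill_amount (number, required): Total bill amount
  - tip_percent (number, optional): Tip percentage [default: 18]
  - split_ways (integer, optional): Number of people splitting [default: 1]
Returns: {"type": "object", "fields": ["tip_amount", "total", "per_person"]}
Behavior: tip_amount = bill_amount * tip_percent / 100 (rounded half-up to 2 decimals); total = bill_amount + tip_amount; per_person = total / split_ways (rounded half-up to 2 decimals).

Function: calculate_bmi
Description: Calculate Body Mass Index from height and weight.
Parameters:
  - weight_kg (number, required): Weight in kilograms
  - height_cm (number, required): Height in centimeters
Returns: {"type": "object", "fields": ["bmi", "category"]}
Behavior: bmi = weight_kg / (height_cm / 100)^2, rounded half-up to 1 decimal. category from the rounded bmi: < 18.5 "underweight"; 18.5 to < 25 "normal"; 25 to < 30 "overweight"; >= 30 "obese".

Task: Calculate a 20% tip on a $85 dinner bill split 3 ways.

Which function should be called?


The task needs a function whose description is: Calculate tip amount and split the bill.
calculate_tip


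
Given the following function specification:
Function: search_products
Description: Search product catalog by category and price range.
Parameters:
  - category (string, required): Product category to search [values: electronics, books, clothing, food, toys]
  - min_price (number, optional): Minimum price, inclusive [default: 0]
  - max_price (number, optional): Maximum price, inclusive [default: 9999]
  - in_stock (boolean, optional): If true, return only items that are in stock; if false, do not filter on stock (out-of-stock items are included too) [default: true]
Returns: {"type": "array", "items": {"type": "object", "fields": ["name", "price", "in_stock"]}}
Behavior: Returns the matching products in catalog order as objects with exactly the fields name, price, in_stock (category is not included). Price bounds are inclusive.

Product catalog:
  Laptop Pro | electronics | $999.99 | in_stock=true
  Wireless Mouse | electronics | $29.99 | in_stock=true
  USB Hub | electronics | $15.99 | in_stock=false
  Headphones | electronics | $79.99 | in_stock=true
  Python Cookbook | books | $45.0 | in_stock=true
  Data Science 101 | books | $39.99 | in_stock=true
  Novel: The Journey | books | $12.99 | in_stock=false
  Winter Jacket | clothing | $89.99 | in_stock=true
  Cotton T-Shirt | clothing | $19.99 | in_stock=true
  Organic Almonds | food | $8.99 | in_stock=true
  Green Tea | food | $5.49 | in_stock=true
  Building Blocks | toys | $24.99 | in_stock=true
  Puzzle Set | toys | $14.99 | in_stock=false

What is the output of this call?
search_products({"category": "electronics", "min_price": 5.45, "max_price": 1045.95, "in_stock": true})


Filter: category=electronics, 5.45 <= price <= 1045.95, in-stock only
  Laptop Pro ($999.99): keep
  Wireless Mouse ($29.99): keep
  USB Hub ($15.99): out of stock -> skip
  Headphones ($79.99): keep
Output:
[{"name": "Laptop Pro", "price": 999.99, "in_stock": true}, {"name": "Wireless Mouse", "price": 29.99, "in_stock": true}, {"name": "Headphones", "price": 79.99, "in_stock": true}]


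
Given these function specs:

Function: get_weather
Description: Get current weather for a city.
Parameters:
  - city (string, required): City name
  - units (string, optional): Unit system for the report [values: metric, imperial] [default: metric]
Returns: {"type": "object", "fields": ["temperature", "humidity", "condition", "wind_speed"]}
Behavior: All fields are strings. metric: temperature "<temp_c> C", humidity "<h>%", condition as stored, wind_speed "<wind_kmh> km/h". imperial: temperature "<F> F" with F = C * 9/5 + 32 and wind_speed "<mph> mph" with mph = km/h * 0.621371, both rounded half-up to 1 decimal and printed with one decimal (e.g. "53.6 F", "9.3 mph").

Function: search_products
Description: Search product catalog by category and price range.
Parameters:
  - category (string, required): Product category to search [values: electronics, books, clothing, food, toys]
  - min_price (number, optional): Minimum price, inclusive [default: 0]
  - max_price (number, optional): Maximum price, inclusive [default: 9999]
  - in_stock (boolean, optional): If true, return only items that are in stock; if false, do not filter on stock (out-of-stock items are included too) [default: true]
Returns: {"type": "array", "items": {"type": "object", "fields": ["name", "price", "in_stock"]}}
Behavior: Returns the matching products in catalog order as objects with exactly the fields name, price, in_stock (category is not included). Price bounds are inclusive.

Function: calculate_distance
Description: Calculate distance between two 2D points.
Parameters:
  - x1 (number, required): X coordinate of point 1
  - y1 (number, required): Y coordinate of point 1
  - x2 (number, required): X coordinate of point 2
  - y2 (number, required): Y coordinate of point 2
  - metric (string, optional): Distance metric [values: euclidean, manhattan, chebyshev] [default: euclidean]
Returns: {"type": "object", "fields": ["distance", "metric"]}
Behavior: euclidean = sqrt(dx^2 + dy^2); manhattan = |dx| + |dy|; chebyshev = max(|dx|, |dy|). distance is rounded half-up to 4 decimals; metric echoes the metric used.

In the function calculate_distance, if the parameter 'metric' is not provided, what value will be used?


The calculate_distance spec declares:
  - metric (string, optional): Distance metric [values: euclidean, manhattan, chebyshev] [default: euclidean]
Default:
euclidean


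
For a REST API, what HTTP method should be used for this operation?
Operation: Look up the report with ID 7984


GET = read, POST = create, PUT = update/replace, DELETE = remove
This operation is a read.
GET


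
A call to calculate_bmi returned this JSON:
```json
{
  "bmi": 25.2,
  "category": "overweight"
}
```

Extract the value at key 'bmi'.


25.2


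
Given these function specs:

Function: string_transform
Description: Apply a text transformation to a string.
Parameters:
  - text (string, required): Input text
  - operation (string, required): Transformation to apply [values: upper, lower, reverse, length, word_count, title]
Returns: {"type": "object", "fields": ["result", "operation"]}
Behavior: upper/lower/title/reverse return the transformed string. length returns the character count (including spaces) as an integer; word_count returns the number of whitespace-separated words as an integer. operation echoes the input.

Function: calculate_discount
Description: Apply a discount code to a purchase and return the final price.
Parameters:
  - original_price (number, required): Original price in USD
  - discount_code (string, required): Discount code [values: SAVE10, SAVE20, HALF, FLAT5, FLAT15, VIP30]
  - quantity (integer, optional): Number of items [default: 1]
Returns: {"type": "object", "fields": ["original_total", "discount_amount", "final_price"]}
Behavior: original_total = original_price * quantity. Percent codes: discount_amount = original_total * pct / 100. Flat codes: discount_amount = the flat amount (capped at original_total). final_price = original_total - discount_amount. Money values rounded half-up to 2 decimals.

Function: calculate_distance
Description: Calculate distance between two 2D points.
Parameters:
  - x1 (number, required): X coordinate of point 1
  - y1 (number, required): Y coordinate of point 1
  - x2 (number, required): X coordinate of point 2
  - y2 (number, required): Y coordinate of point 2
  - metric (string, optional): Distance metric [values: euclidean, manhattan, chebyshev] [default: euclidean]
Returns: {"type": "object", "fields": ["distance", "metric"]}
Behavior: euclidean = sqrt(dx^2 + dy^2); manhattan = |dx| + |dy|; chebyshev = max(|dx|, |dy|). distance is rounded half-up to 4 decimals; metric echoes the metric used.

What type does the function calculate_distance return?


The calculate_distance spec declares Returns: {"type": "object", "fields": ["distance", "metric"]}
Type:
object


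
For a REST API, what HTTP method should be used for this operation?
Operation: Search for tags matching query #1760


GET = read, POST = create, PUT = update/replace, DELETE = remove
This operation is a read.
GET


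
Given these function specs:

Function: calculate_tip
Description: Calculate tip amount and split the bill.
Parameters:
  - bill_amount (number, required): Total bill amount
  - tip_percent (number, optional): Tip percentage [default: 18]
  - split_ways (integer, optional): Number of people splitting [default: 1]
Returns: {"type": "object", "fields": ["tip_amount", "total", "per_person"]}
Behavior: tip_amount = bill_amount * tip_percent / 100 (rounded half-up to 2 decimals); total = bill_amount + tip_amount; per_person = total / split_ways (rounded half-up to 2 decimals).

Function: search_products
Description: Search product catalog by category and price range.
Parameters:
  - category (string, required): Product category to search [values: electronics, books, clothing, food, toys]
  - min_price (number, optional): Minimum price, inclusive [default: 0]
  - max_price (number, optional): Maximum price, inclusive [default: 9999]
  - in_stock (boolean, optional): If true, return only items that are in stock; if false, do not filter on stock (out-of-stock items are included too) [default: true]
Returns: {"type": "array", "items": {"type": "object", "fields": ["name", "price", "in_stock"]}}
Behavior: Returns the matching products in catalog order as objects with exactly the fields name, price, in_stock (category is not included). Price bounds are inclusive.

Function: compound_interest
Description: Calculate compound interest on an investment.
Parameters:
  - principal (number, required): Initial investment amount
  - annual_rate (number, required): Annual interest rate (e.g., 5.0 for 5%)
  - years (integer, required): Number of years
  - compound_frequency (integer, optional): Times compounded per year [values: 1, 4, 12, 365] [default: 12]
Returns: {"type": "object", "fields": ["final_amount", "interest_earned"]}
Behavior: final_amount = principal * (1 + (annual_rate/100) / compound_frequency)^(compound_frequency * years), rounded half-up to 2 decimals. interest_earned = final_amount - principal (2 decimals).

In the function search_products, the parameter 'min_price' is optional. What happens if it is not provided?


The search_products spec declares:
  - min_price (number, optional): Minimum price, inclusive [default: 0]
It defaults to 0


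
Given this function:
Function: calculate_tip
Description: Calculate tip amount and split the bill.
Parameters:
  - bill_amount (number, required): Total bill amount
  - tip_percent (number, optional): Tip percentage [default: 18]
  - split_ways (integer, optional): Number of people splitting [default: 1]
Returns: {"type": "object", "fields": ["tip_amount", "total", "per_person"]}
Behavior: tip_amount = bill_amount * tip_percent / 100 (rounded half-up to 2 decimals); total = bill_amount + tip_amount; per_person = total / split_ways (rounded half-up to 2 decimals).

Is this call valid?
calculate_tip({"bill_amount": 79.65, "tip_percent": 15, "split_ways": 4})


Checking all required parameters present and types match... All valid.
Valid


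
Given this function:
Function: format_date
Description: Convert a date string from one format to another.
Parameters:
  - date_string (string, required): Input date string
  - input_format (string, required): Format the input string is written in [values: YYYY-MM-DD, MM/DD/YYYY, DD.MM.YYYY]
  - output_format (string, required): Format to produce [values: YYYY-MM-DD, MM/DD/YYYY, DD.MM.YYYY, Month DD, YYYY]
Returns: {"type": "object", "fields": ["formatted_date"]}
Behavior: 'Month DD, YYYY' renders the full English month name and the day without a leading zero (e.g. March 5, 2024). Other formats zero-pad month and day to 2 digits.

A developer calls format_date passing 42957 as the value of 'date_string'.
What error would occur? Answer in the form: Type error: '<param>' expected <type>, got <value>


Spec: 'date_string' is declared as string; 42957 is an integer.
Type error: 'date_string' expected string, got 42957


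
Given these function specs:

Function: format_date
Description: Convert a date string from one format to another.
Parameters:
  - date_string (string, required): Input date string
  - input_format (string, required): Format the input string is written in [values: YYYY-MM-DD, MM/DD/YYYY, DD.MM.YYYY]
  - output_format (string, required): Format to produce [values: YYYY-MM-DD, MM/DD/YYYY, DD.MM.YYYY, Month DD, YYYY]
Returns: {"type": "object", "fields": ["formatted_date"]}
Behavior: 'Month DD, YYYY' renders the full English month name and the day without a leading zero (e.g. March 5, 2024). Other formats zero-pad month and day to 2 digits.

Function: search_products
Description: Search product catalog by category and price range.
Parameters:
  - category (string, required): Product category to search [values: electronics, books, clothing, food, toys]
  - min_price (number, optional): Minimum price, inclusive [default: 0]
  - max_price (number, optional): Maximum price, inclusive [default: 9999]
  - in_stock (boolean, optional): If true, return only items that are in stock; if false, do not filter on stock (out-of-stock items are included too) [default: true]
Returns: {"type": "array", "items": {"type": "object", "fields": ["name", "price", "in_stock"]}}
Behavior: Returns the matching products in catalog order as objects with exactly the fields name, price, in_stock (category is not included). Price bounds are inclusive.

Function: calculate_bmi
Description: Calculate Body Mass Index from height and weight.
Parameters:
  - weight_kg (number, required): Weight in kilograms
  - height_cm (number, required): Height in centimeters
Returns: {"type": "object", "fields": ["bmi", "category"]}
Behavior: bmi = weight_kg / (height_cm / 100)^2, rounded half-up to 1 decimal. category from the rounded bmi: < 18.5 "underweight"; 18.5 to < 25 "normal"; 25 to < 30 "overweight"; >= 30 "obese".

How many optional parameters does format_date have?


Parameters of format_date: date_string (required), input_format (required), output_format (required)
Optional count:
0
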